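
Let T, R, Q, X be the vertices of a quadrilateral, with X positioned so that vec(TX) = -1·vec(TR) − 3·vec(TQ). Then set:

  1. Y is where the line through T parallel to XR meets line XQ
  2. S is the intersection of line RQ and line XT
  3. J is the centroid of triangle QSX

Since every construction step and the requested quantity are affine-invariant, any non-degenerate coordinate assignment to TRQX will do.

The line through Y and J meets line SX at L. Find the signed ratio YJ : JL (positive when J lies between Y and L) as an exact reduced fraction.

YJ:JL = 4/5

Choose coordinates T = (0, 0), R = (1, 0), Q = (0, 1), X = (-1, -3).
1. Y is where the line through T parallel to XR meets line XQ ⇒ Y = (-2/5, -3/5)
2. S is the intersection of line RQ and line XT ⇒ S = (1/4, 3/4)
3. J is the centroid of triangle QSX ⇒ J = (-1/4, -5/12)
line YJ meets SX at L = (-1/16, -3/16)
J = Y + t·(L−Y) with t = 4/9, so YJ:JL = 4/9:5/9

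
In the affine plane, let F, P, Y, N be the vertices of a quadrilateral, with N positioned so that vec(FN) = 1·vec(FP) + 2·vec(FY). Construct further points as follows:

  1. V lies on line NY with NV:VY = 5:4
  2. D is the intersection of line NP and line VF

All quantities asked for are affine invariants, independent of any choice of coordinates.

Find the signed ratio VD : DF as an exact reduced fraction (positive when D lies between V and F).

Work in coordinates with F = (0, 0), P = (1, 0), Y = (0, 1), N = (1, 2).
1. V lies on line NY with NV:VY = 5:4 ⇒ V = (4/9, 13/9)
2. D is the intersection of line NP and line VF ⇒ D = (1, 13/4)
D = V + t·(F−V) with t = -5/4, so VD:DF = t:(1−t) = -5/4:9/4

VD:DF = -5/9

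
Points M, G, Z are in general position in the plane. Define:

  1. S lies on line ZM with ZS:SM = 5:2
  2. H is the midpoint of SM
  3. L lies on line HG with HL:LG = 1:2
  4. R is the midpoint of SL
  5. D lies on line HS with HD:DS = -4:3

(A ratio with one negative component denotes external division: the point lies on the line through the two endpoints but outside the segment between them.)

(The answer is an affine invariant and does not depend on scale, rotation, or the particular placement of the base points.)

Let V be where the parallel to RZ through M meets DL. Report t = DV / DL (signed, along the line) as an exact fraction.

t = -5/7

Assign M = (0, 0), G = (1, 0), Z = (0, 1) — the answer is frame-independent, so this choice is without loss of generality.
1. S lies on line ZM with ZS:SM = 5:2 ⇒ S = (0, 2/7)
2. H is the midpoint of SM ⇒ H = (0, 1/7)
3. L lies on line HG with HL:LG = 1:2 ⇒ L = (1/3, 2/21)
4. R is the midpoint of SL ⇒ R = (1/6, 4/21)
5. D lies on line HS with HD:DS = -4:3 ⇒ D = (0, 5/7)
through M parallel to RZ: direction (-1/6, 17/21); meets DL at V = (-5/21, 170/147)
V = D + t·(L−D) with t = -5/7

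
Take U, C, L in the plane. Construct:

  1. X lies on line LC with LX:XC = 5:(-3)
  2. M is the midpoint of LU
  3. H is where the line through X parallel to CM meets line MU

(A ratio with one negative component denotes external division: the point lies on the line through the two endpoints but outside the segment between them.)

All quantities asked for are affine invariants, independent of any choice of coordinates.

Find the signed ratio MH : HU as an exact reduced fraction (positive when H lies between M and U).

MH:HU = -3

Choose coordinates U = (0, 0), C = (1, 0), L = (0, 1).
1. X lies on line LC with LX:XC = 5:(-3) ⇒ X = (5/2, -3/2)
2. M is the midpoint of LU ⇒ M = (0, 1/2)
3. H is where the line through X parallel to CM meets line MU ⇒ H = (0, -1/4)
H = M + t·(U−M) with t = 3/2, so MH:HU = t:(1−t) = 3/2:-1/2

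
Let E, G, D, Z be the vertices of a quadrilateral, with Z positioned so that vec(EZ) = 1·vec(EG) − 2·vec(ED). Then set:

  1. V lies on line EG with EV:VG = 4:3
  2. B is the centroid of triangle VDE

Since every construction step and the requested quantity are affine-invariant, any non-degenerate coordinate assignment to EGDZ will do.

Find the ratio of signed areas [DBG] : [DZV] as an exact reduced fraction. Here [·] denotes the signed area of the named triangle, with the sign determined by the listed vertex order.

Set E = (0, 0), G = (1, 0), D = (0, 1), Z = (1, -2); any affine frame gives the same invariant.
1. V lies on line EG with EV:VG = 4:3 ⇒ V = (4/7, 0)
2. B is the centroid of triangle VDE ⇒ B = (4/21, 1/3)
2·[DBG] = 10/21, 2·[DZV] = 5/7
[DBG]:[DZV] = 10/21:5/7 = 2/3

[DBG]:[DZV] = 2/3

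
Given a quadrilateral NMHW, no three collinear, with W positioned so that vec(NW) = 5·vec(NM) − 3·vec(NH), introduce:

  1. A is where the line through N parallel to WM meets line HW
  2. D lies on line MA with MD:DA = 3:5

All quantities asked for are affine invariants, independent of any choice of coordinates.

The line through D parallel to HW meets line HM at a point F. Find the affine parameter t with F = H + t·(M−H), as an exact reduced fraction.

t = 5/8

Work in coordinates with N = (0, 0), M = (1, 0), H = (0, 1), W = (5, -3).
1. A is where the line through N parallel to WM meets line HW ⇒ A = (20, -15)
2. D lies on line MA with MD:DA = 3:5 ⇒ D = (65/8, -45/8)
through D parallel to HW: direction (5, -4); meets HM at F = (5/8, 3/8)
F = H + t·(M−H) with t = 5/8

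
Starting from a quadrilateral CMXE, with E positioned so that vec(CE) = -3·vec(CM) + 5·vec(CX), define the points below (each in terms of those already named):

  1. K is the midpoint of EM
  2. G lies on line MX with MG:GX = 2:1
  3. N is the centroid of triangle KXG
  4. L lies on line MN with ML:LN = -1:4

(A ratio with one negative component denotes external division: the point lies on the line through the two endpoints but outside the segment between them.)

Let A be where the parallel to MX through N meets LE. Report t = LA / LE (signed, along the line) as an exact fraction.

t = 4/19

Set C = (0, 0), M = (1, 0), X = (0, 1), E = (-3, 5); any affine frame gives the same invariant.
1. K is the midpoint of EM ⇒ K = (-1, 5/2)
2. G lies on line MX with MG:GX = 2:1 ⇒ G = (1/3, 2/3)
3. N is the centroid of triangle KXG ⇒ N = (-2/9, 25/18)
4. L lies on line MN with ML:LN = -1:4 ⇒ L = (38/27, -25/54)
through N parallel to MX: direction (-1, 1); meets LE at A = (82/171, 235/342)
A = L + t·(E−L) with t = 4/19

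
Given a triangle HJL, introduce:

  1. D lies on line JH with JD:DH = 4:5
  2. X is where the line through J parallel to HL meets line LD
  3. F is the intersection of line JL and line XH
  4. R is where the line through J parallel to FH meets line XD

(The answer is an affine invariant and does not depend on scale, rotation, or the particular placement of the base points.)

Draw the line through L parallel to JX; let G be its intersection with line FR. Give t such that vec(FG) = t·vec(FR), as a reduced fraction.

t = 25/24

Assign H = (0, 0), J = (1, 0), L = (0, 1) — the answer is frame-independent, so this choice is without loss of generality.
1. D lies on line JH with JD:DH = 4:5 ⇒ D = (5/9, 0)
2. X is where the line through J parallel to HL meets line LD ⇒ X = (1, -4/5)
3. F is the intersection of line JL and line XH ⇒ F = (5, -4)
4. R is where the line through J parallel to FH meets line XD ⇒ R = (1/5, 16/25)
through L parallel to JX: direction (0, -4/5); meets FR at G = (0, 5/6)
G = F + t·(R−F) with t = 25/24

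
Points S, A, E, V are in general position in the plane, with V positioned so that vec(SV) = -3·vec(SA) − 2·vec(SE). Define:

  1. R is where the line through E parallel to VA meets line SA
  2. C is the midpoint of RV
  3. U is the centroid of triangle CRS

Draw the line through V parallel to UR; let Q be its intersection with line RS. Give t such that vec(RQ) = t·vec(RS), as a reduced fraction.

Work in coordinates with S = (0, 0), A = (1, 0), E = (0, 1), V = (-3, -2).
1. R is where the line through E parallel to VA meets line SA ⇒ R = (-2, 0)
2. C is the midpoint of RV ⇒ C = (-5/2, -1)
3. U is the centroid of triangle CRS ⇒ U = (-3/2, -1/3)
through V parallel to UR: direction (-1/2, 1/3); meets RS at Q = (-6, 0)
Q = R + t·(S−R) with t = -2

t = -2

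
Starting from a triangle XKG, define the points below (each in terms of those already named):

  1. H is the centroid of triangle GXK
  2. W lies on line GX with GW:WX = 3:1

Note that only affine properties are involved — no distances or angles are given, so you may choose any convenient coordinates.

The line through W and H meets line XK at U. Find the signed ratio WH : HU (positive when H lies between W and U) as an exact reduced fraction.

Choose coordinates X = (0, 0), K = (1, 0), G = (0, 1).
1. H is the centroid of triangle GXK ⇒ H = (1/3, 1/3)
2. W lies on line GX with GW:WX = 3:1 ⇒ W = (0, 1/4)
line WH meets XK at U = (-1, 0)
H = W + t·(U−W) with t = -1/3, so WH:HU = -1/3:4/3

WH:HU = -1/4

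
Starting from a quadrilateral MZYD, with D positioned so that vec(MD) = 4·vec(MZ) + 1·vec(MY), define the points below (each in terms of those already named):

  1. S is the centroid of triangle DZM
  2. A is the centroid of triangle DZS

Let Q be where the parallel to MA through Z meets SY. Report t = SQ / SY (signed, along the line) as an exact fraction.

Work in coordinates with M = (0, 0), Z = (1, 0), Y = (0, 1), D = (4, 1).
1. S is the centroid of triangle DZM ⇒ S = (5/3, 1/3)
2. A is the centroid of triangle DZS ⇒ A = (20/9, 4/9)
through Z parallel to MA: direction (20/9, 4/9); meets SY at Q = (2, 1/5)
Q = S + t·(Y−S) with t = -1/5

t = -1/5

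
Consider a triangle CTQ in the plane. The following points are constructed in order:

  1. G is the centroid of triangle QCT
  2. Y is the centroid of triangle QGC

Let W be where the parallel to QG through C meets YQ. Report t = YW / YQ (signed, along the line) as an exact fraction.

Set C = (0, 0), T = (1, 0), Q = (0, 1); any affine frame gives the same invariant.
1. G is the centroid of triangle QCT ⇒ G = (1/3, 1/3)
2. Y is the centroid of triangle QGC ⇒ Y = (1/9, 4/9)
through C parallel to QG: direction (1/3, -2/3); meets YQ at W = (1/3, -2/3)
W = Y + t·(Q−Y) with t = -2

t = -2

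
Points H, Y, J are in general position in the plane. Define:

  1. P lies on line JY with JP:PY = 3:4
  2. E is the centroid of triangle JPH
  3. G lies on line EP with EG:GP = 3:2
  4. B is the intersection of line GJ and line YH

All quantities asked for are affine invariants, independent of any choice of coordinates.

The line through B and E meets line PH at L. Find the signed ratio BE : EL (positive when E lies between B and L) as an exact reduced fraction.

Choose coordinates H = (0, 0), Y = (1, 0), J = (0, 1).
1. P lies on line JY with JP:PY = 3:4 ⇒ P = (3/7, 4/7)
2. E is the centroid of triangle JPH ⇒ E = (1/7, 11/21)
3. G lies on line EP with EG:GP = 3:2 ⇒ G = (11/35, 58/105)
4. B is the intersection of line GJ and line YH ⇒ B = (33/47, 0)
line BE meets PH at L = (363/1253, 484/1253)
E = B + t·(L−B) with t = 179/132, so BE:EL = 179/132:-47/132

BE:EL = -179/47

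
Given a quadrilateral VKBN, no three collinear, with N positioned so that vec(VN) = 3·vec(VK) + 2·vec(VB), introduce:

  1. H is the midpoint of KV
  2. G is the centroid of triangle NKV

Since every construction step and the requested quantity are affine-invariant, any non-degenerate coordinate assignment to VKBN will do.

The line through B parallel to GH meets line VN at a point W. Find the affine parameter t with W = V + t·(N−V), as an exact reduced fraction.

t = -5/2

Work in coordinates with V = (0, 0), K = (1, 0), B = (0, 1), N = (3, 2).
1. H is the midpoint of KV ⇒ H = (1/2, 0)
2. G is the centroid of triangle NKV ⇒ G = (4/3, 2/3)
through B parallel to GH: direction (-5/6, -2/3); meets VN at W = (-15/2, -5)
W = V + t·(N−V) with t = -5/2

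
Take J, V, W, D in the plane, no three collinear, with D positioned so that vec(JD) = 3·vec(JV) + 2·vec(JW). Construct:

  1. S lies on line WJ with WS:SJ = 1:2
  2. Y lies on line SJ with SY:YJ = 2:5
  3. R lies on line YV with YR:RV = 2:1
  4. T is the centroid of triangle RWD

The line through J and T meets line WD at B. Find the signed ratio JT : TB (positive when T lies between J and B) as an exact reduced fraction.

Work in coordinates with J = (0, 0), V = (1, 0), W = (0, 1), D = (3, 2).
1. S lies on line WJ with WS:SJ = 1:2 ⇒ S = (0, 2/3)
2. Y lies on line SJ with SY:YJ = 2:5 ⇒ Y = (0, 10/21)
3. R lies on line YV with YR:RV = 2:1 ⇒ R = (2/3, 10/63)
4. T is the centroid of triangle RWD ⇒ T = (11/9, 199/189)
line JT meets WD at B = (231/122, 199/122)
T = J + t·(B−J) with t = 122/189, so JT:TB = 122/189:67/189

JT:TB = 122/67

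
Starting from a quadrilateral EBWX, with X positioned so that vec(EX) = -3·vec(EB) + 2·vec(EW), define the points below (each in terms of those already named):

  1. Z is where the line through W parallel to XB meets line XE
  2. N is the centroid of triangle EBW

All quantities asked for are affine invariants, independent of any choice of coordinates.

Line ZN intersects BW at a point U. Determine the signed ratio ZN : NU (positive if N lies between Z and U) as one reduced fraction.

Assign E = (0, 0), B = (1, 0), W = (0, 1), X = (-3, 2) — the answer is frame-independent, so this choice is without loss of generality.
1. Z is where the line through W parallel to XB meets line XE ⇒ Z = (-6, 4)
2. N is the centroid of triangle EBW ⇒ N = (1/3, 1/3)
line ZN meets BW at U = (9/8, -1/8)
N = Z + t·(U−Z) with t = 8/9, so ZN:NU = 8/9:1/9

ZN:NU = 8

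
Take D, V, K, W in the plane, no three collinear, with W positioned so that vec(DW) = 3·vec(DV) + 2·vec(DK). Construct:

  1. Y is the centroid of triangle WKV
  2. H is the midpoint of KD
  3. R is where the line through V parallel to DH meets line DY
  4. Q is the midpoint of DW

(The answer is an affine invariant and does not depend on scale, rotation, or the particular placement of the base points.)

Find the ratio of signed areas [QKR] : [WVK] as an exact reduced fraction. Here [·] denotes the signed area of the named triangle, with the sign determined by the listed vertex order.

[QKR]:[WVK] = -3/32

Work in coordinates with D = (0, 0), V = (1, 0), K = (0, 1), W = (3, 2).
1. Y is the centroid of triangle WKV ⇒ Y = (4/3, 1)
2. H is the midpoint of KD ⇒ H = (0, 1/2)
3. R is where the line through V parallel to DH meets line DY ⇒ R = (1, 3/4)
4. Q is the midpoint of DW ⇒ Q = (3/2, 1)
2·[QKR] = 3/8, 2·[WVK] = -4
[QKR]:[WVK] = 3/8:-4 = -3/32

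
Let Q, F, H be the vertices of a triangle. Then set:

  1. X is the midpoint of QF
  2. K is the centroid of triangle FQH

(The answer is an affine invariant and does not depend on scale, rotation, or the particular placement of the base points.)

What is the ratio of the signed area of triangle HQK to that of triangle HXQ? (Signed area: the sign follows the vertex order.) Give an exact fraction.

Choose coordinates Q = (0, 0), F = (1, 0), H = (0, 1).
1. X is the midpoint of QF ⇒ X = (1/2, 0)
2. K is the centroid of triangle FQH ⇒ K = (1/3, 1/3)
2·[HQK] = 1/3, 2·[HXQ] = -1/2
[HQK]:[HXQ] = 1/3:-1/2 = -2/3

[HQK]:[HXQ] = -2/3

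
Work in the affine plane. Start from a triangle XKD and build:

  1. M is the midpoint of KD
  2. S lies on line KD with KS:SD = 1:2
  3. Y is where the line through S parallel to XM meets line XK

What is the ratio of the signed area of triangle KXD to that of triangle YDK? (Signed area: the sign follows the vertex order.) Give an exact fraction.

[KXD]:[YDK] = 3/2

Set X = (0, 0), K = (1, 0), D = (0, 1); any affine frame gives the same invariant.
1. M is the midpoint of KD ⇒ M = (1/2, 1/2)
2. S lies on line KD with KS:SD = 1:2 ⇒ S = (2/3, 1/3)
3. Y is where the line through S parallel to XM meets line XK ⇒ Y = (1/3, 0)
2·[KXD] = -1, 2·[YDK] = -2/3
[KXD]:[YDK] = -1:-2/3 = 3/2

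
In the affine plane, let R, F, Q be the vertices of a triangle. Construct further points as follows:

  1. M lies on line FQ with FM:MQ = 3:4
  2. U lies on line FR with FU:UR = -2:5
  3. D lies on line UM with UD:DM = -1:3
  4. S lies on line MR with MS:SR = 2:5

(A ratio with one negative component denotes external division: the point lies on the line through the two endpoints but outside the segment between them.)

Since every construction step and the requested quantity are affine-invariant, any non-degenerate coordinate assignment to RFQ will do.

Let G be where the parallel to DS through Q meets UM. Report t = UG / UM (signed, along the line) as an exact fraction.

Work in coordinates with R = (0, 0), F = (1, 0), Q = (0, 1).
1. M lies on line FQ with FM:MQ = 3:4 ⇒ M = (4/7, 3/7)
2. U lies on line FR with FU:UR = -2:5 ⇒ U = (5/3, 0)
3. D lies on line UM with UD:DM = -1:3 ⇒ D = (31/14, -3/14)
4. S lies on line MR with MS:SR = 2:5 ⇒ S = (20/49, 15/49)
through Q parallel to DS: direction (-177/98, 51/98); meets UM at G = (-118/35, 69/35)
G = U + t·(M−U) with t = 23/5

t = 23/5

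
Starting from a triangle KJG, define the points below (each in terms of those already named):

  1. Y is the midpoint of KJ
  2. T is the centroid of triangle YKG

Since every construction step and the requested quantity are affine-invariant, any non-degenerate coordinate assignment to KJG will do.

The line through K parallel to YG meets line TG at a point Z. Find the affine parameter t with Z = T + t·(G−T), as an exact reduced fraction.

Set K = (0, 0), J = (1, 0), G = (0, 1); any affine frame gives the same invariant.
1. Y is the midpoint of KJ ⇒ Y = (1/2, 0)
2. T is the centroid of triangle YKG ⇒ T = (1/6, 1/3)
through K parallel to YG: direction (-1/2, 1); meets TG at Z = (1/2, -1)
Z = T + t·(G−T) with t = -2

t = -2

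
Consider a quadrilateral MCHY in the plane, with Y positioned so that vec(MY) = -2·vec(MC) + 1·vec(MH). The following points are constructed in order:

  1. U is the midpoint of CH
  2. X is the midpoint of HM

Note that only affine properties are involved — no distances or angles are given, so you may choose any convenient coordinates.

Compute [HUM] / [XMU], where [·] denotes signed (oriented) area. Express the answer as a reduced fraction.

[HUM]:[XMU] = -2

Work in coordinates with M = (0, 0), C = (1, 0), H = (0, 1), Y = (-2, 1).
1. U is the midpoint of CH ⇒ U = (1/2, 1/2)
2. X is the midpoint of HM ⇒ X = (0, 1/2)
2·[HUM] = -1/2, 2·[XMU] = 1/4
[HUM]:[XMU] = -1/2:1/4 = -2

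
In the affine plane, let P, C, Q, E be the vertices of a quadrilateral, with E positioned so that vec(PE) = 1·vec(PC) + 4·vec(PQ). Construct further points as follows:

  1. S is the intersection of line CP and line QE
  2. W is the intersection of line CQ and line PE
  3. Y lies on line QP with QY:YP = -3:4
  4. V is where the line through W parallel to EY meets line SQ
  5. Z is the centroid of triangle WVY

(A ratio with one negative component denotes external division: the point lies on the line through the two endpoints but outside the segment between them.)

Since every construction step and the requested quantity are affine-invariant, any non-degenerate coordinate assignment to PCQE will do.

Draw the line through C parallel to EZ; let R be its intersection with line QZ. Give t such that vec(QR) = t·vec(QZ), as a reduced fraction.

Assign P = (0, 0), C = (1, 0), Q = (0, 1), E = (1, 4) — the answer is frame-independent, so this choice is without loss of generality.
1. S is the intersection of line CP and line QE ⇒ S = (-1/3, 0)
2. W is the intersection of line CQ and line PE ⇒ W = (1/5, 4/5)
3. Y lies on line QP with QY:YP = -3:4 ⇒ Y = (0, 4)
4. V is where the line through W parallel to EY meets line SQ ⇒ V = (-1/15, 4/5)
5. Z is the centroid of triangle WVY ⇒ Z = (2/45, 28/15)
through C parallel to EZ: direction (-43/45, -32/15); meets QZ at R = (-278/1485, -1312/495)
R = Q + t·(Z−Q) with t = -139/33

t = -139/33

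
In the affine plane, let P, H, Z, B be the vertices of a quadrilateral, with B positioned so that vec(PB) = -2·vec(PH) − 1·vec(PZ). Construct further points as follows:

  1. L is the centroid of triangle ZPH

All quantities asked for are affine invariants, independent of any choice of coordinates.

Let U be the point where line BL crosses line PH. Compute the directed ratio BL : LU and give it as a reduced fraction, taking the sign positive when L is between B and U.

Work in coordinates with P = (0, 0), H = (1, 0), Z = (0, 1), B = (-2, -1).
1. L is the centroid of triangle ZPH ⇒ L = (1/3, 1/3)
line BL meets PH at U = (-1/4, 0)
L = B + t·(U−B) with t = 4/3, so BL:LU = 4/3:-1/3

BL:LU = -4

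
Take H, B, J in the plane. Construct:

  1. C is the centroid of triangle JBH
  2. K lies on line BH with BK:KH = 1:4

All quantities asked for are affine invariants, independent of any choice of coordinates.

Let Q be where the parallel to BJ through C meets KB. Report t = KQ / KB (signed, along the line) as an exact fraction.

Set H = (0, 0), B = (1, 0), J = (0, 1); any affine frame gives the same invariant.
1. C is the centroid of triangle JBH ⇒ C = (1/3, 1/3)
2. K lies on line BH with BK:KH = 1:4 ⇒ K = (4/5, 0)
through C parallel to BJ: direction (-1, 1); meets KB at Q = (2/3, 0)
Q = K + t·(B−K) with t = -2/3

t = -2/3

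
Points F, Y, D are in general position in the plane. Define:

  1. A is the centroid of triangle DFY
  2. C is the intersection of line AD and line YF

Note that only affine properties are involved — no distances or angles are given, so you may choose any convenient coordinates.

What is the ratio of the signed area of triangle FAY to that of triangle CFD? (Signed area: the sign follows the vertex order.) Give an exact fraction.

[FAY]:[CFD] = 2/3

Work in coordinates with F = (0, 0), Y = (1, 0), D = (0, 1).
1. A is the centroid of triangle DFY ⇒ A = (1/3, 1/3)
2. C is the intersection of line AD and line YF ⇒ C = (1/2, 0)
2·[FAY] = -1/3, 2·[CFD] = -1/2
[FAY]:[CFD] = -1/3:-1/2 = 2/3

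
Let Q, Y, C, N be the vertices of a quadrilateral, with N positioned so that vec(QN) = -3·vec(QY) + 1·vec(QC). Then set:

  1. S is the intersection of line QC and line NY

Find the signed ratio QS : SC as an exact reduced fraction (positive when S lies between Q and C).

QS:SC = 1/3

Choose coordinates Q = (0, 0), Y = (1, 0), C = (0, 1), N = (-3, 1).
1. S is the intersection of line QC and line NY ⇒ S = (0, 1/4)
S = Q + t·(C−Q) with t = 1/4, so QS:SC = t:(1−t) = 1/4:3/4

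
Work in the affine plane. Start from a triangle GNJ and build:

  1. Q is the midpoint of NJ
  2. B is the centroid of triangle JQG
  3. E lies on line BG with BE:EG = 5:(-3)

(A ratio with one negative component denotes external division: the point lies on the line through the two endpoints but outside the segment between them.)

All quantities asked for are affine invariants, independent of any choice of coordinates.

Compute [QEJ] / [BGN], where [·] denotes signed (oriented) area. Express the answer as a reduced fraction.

[QEJ]:[BGN] = -2

Assign G = (0, 0), N = (1, 0), J = (0, 1) — the answer is frame-independent, so this choice is without loss of generality.
1. Q is the midpoint of NJ ⇒ Q = (1/2, 1/2)
2. B is the centroid of triangle JQG ⇒ B = (1/6, 1/2)
3. E lies on line BG with BE:EG = 5:(-3) ⇒ E = (-1/4, -3/4)
2·[QEJ] = -1, 2·[BGN] = 1/2
[QEJ]:[BGN] = -1:1/2 = -2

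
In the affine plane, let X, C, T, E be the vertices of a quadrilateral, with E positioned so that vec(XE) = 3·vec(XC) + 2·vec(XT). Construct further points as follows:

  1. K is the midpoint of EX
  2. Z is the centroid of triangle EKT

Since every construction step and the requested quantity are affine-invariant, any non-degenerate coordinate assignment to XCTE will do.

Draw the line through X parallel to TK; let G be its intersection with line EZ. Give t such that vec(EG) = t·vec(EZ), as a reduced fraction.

t = 3

Set X = (0, 0), C = (1, 0), T = (0, 1), E = (3, 2); any affine frame gives the same invariant.
1. K is the midpoint of EX ⇒ K = (3/2, 1)
2. Z is the centroid of triangle EKT ⇒ Z = (3/2, 4/3)
through X parallel to TK: direction (3/2, 0); meets EZ at G = (-3/2, 0)
G = E + t·(Z−E) with t = 3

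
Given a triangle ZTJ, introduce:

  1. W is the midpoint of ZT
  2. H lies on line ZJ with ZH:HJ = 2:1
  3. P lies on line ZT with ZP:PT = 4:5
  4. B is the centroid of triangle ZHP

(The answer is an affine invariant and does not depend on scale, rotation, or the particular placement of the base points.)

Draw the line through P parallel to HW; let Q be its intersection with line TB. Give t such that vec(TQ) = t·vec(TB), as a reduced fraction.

Set Z = (0, 0), T = (1, 0), J = (0, 1); any affine frame gives the same invariant.
1. W is the midpoint of ZT ⇒ W = (1/2, 0)
2. H lies on line ZJ with ZH:HJ = 2:1 ⇒ H = (0, 2/3)
3. P lies on line ZT with ZP:PT = 4:5 ⇒ P = (4/9, 0)
4. B is the centroid of triangle ZHP ⇒ B = (4/27, 2/9)
through P parallel to HW: direction (1/2, -2/3); meets TB at Q = (103/333, 20/111)
Q = T + t·(B−T) with t = 30/37

t = 30/37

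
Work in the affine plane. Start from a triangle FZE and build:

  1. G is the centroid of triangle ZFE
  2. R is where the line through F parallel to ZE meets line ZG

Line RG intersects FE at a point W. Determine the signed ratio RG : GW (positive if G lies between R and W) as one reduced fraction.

RG:GW = -4

Choose coordinates F = (0, 0), Z = (1, 0), E = (0, 1).
1. G is the centroid of triangle ZFE ⇒ G = (1/3, 1/3)
2. R is where the line through F parallel to ZE meets line ZG ⇒ R = (-1, 1)
line RG meets FE at W = (0, 1/2)
G = R + t·(W−R) with t = 4/3, so RG:GW = 4/3:-1/3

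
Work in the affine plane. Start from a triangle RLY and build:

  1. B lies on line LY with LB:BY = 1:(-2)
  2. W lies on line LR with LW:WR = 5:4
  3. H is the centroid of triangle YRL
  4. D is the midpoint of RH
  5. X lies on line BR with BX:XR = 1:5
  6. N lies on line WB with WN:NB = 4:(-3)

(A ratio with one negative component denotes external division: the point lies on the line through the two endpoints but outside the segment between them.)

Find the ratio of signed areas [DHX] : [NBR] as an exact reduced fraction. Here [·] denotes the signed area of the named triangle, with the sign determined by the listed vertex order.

Choose coordinates R = (0, 0), L = (1, 0), Y = (0, 1).
1. B lies on line LY with LB:BY = 1:(-2) ⇒ B = (2, -1)
2. W lies on line LR with LW:WR = 5:4 ⇒ W = (4/9, 0)
3. H is the centroid of triangle YRL ⇒ H = (1/3, 1/3)
4. D is the midpoint of RH ⇒ D = (1/6, 1/6)
5. X lies on line BR with BX:XR = 1:5 ⇒ X = (5/3, -5/6)
6. N lies on line WB with WN:NB = 4:(-3) ⇒ N = (20/3, -4)
2·[DHX] = -5/12, 2·[NBR] = 4/3
[DHX]:[NBR] = -5/12:4/3 = -5/16

[DHX]:[NBR] = -5/16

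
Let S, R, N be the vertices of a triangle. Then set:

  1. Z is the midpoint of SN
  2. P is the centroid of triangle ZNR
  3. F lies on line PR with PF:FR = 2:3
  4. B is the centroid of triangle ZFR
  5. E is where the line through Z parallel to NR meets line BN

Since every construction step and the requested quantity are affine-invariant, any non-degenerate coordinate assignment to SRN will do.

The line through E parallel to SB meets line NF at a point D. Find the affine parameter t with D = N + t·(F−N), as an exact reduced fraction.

t = 5/2

Set S = (0, 0), R = (1, 0), N = (0, 1); any affine frame gives the same invariant.
1. Z is the midpoint of SN ⇒ Z = (0, 1/2)
2. P is the centroid of triangle ZNR ⇒ P = (1/3, 1/2)
3. F lies on line PR with PF:FR = 2:3 ⇒ F = (3/5, 3/10)
4. B is the centroid of triangle ZFR ⇒ B = (8/15, 4/15)
5. E is where the line through Z parallel to NR meets line BN ⇒ E = (4/3, -5/6)
through E parallel to SB: direction (8/15, 4/15); meets NF at D = (3/2, -3/4)
D = N + t·(F−N) with t = 5/2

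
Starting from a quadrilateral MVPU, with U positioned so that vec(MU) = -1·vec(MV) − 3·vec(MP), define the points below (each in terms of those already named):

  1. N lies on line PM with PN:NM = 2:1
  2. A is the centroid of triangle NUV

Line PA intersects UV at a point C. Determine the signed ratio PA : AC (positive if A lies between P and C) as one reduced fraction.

Assign M = (0, 0), V = (1, 0), P = (0, 1), U = (-1, -3) — the answer is frame-independent, so this choice is without loss of generality.
1. N lies on line PM with PN:NM = 2:1 ⇒ N = (0, 1/3)
2. A is the centroid of triangle NUV ⇒ A = (0, -8/9)
line PA meets UV at C = (0, -3/2)
A = P + t·(C−P) with t = 34/45, so PA:AC = 34/45:11/45

PA:AC = 34/11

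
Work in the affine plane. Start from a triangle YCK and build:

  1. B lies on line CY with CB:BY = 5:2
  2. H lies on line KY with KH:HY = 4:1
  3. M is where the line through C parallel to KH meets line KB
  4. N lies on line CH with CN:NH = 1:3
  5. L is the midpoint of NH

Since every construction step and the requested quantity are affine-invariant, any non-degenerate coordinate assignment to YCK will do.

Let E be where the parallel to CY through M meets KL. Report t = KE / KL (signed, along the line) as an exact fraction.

Assign Y = (0, 0), C = (1, 0), K = (0, 1) — the answer is frame-independent, so this choice is without loss of generality.
1. B lies on line CY with CB:BY = 5:2 ⇒ B = (2/7, 0)
2. H lies on line KY with KH:HY = 4:1 ⇒ H = (0, 1/5)
3. M is where the line through C parallel to KH meets line KB ⇒ M = (1, -5/2)
4. N lies on line CH with CN:NH = 1:3 ⇒ N = (3/4, 1/20)
5. L is the midpoint of NH ⇒ L = (3/8, 1/8)
through M parallel to CY: direction (-1, 0); meets KL at E = (3/2, -5/2)
E = K + t·(L−K) with t = 4

t = 4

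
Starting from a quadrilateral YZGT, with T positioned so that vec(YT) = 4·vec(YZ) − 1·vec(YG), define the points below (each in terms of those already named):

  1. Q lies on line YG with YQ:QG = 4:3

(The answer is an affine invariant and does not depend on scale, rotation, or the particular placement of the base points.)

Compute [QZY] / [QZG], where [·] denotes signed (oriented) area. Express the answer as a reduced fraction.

Choose coordinates Y = (0, 0), Z = (1, 0), G = (0, 1), T = (4, -1).
1. Q lies on line YG with YQ:QG = 4:3 ⇒ Q = (0, 4/7)
2·[QZY] = -4/7, 2·[QZG] = 3/7
[QZY]:[QZG] = -4/7:3/7 = -4/3

[QZY]:[QZG] = -4/3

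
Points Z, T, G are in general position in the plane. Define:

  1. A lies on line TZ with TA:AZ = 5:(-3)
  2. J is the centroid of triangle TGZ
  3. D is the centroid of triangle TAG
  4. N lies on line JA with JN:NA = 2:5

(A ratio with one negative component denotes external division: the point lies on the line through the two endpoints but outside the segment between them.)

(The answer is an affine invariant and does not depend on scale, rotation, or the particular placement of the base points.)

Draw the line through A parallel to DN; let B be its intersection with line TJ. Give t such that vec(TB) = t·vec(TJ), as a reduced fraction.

Assign Z = (0, 0), T = (1, 0), G = (0, 1) — the answer is frame-independent, so this choice is without loss of generality.
1. A lies on line TZ with TA:AZ = 5:(-3) ⇒ A = (-3/2, 0)
2. J is the centroid of triangle TGZ ⇒ J = (1/3, 1/3)
3. D is the centroid of triangle TAG ⇒ D = (-1/6, 1/3)
4. N lies on line JA with JN:NA = 2:5 ⇒ N = (-4/21, 5/21)
through A parallel to DN: direction (-1/42, -2/21); meets TJ at B = (-11/9, 10/9)
B = T + t·(J−T) with t = 10/3

t = 10/3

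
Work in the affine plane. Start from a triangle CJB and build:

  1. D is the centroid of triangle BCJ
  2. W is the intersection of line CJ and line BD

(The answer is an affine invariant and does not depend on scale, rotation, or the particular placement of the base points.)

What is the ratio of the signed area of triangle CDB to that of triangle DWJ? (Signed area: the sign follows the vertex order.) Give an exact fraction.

[CDB]:[DWJ] = 2

Work in coordinates with C = (0, 0), J = (1, 0), B = (0, 1).
1. D is the centroid of triangle BCJ ⇒ D = (1/3, 1/3)
2. W is the intersection of line CJ and line BD ⇒ W = (1/2, 0)
2·[CDB] = 1/3, 2·[DWJ] = 1/6
[CDB]:[DWJ] = 1/3:1/6 = 2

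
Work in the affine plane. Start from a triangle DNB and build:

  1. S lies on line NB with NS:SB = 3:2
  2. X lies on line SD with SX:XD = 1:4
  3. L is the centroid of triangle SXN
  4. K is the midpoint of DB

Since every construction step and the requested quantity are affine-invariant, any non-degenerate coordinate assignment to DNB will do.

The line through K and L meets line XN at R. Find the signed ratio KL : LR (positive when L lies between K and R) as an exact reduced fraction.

KL:LR = -9/2

Assign D = (0, 0), N = (1, 0), B = (0, 1) — the answer is frame-independent, so this choice is without loss of generality.
1. S lies on line NB with NS:SB = 3:2 ⇒ S = (2/5, 3/5)
2. X lies on line SD with SX:XD = 1:4 ⇒ X = (8/25, 12/25)
3. L is the centroid of triangle SXN ⇒ L = (43/75, 9/25)
4. K is the midpoint of DB ⇒ K = (0, 1/2)
line KL meets XN at R = (301/675, 88/225)
L = K + t·(R−K) with t = 9/7, so KL:LR = 9/7:-2/7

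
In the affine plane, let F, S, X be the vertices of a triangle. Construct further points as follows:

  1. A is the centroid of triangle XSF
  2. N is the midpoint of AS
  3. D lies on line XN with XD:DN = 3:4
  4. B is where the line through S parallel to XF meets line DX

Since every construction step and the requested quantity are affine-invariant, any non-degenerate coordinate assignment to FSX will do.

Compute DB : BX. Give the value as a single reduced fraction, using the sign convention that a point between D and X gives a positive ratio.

Choose coordinates F = (0, 0), S = (1, 0), X = (0, 1).
1. A is the centroid of triangle XSF ⇒ A = (1/3, 1/3)
2. N is the midpoint of AS ⇒ N = (2/3, 1/6)
3. D lies on line XN with XD:DN = 3:4 ⇒ D = (2/7, 9/14)
4. B is where the line through S parallel to XF meets line DX ⇒ B = (1, -1/4)
B = D + t·(X−D) with t = -5/2, so DB:BX = t:(1−t) = -5/2:7/2

DB:BX = -5/7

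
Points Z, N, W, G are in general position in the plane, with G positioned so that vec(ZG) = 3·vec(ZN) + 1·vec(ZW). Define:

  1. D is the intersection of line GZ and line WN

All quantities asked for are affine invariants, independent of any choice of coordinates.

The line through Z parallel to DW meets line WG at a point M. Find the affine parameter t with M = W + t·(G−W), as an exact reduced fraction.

t = -1/3

Work in coordinates with Z = (0, 0), N = (1, 0), W = (0, 1), G = (3, 1).
1. D is the intersection of line GZ and line WN ⇒ D = (3/4, 1/4)
through Z parallel to DW: direction (-3/4, 3/4); meets WG at M = (-1, 1)
M = W + t·(G−W) with t = -1/3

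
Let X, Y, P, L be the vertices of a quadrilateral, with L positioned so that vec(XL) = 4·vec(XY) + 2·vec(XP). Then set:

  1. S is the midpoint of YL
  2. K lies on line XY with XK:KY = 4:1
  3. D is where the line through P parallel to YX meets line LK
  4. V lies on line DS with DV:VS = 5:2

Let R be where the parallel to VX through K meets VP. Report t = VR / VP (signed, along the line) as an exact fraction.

t = -56/173

Set X = (0, 0), Y = (1, 0), P = (0, 1), L = (4, 2); any affine frame gives the same invariant.
1. S is the midpoint of YL ⇒ S = (5/2, 1)
2. K lies on line XY with XK:KY = 4:1 ⇒ K = (4/5, 0)
3. D is where the line through P parallel to YX meets line LK ⇒ D = (12/5, 1)
4. V lies on line DS with DV:VS = 5:2 ⇒ V = (173/70, 1)
through K parallel to VX: direction (-173/70, -1); meets VP at R = (229/70, 1)
R = V + t·(P−V) with t = -56/173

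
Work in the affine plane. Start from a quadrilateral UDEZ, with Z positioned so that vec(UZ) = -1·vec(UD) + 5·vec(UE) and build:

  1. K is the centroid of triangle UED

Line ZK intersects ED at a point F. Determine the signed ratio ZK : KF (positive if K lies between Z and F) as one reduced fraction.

ZK:KF = -10

Work in coordinates with U = (0, 0), D = (1, 0), E = (0, 1), Z = (-1, 5).
1. K is the centroid of triangle UED ⇒ K = (1/3, 1/3)
line ZK meets ED at F = (1/5, 4/5)
K = Z + t·(F−Z) with t = 10/9, so ZK:KF = 10/9:-1/9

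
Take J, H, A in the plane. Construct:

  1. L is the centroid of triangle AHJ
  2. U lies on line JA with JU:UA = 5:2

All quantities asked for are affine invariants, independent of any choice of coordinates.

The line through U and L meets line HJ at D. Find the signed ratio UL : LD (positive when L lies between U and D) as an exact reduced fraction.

UL:LD = 8/7

Choose coordinates J = (0, 0), H = (1, 0), A = (0, 1).
1. L is the centroid of triangle AHJ ⇒ L = (1/3, 1/3)
2. U lies on line JA with JU:UA = 5:2 ⇒ U = (0, 5/7)
line UL meets HJ at D = (5/8, 0)
L = U + t·(D−U) with t = 8/15, so UL:LD = 8/15:7/15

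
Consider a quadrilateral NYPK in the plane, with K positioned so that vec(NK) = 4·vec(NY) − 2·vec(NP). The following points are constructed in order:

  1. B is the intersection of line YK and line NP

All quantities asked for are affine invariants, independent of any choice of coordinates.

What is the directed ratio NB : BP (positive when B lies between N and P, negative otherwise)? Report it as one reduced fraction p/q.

Assign N = (0, 0), Y = (1, 0), P = (0, 1), K = (4, -2) — the answer is frame-independent, so this choice is without loss of generality.
1. B is the intersection of line YK and line NP ⇒ B = (0, 2/3)
B = N + t·(P−N) with t = 2/3, so NB:BP = t:(1−t) = 2/3:1/3

NB:BP = 2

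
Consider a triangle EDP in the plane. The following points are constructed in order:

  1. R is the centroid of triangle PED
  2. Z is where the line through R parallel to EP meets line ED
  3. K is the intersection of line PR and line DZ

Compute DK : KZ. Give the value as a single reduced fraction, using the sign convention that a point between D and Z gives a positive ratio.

Work in coordinates with E = (0, 0), D = (1, 0), P = (0, 1).
1. R is the centroid of triangle PED ⇒ R = (1/3, 1/3)
2. Z is where the line through R parallel to EP meets line ED ⇒ Z = (1/3, 0)
3. K is the intersection of line PR and line DZ ⇒ K = (1/2, 0)
K = D + t·(Z−D) with t = 3/4, so DK:KZ = t:(1−t) = 3/4:1/4

DK:KZ = 3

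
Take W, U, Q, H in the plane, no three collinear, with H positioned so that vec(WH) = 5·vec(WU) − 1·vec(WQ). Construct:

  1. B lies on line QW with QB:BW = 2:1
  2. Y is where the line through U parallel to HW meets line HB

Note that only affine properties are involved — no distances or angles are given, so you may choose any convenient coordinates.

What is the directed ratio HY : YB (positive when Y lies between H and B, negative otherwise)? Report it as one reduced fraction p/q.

Work in coordinates with W = (0, 0), U = (1, 0), Q = (0, 1), H = (5, -1).
1. B lies on line QW with QB:BW = 2:1 ⇒ B = (0, 1/3)
2. Y is where the line through U parallel to HW meets line HB ⇒ Y = (2, -1/5)
Y = H + t·(B−H) with t = 3/5, so HY:YB = t:(1−t) = 3/5:2/5

HY:YB = 3/2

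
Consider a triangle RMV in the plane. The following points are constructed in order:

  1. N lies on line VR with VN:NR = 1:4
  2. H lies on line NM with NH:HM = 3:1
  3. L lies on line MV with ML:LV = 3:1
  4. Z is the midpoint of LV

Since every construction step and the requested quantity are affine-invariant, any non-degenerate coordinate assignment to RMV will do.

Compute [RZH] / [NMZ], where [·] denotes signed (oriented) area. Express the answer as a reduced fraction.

[RZH]:[NMZ] = -101/28

Set R = (0, 0), M = (1, 0), V = (0, 1); any affine frame gives the same invariant.
1. N lies on line VR with VN:NR = 1:4 ⇒ N = (0, 4/5)
2. H lies on line NM with NH:HM = 3:1 ⇒ H = (3/4, 1/5)
3. L lies on line MV with ML:LV = 3:1 ⇒ L = (1/4, 3/4)
4. Z is the midpoint of LV ⇒ Z = (1/8, 7/8)
2·[RZH] = -101/160, 2·[NMZ] = 7/40
[RZH]:[NMZ] = -101/160:7/40 = -101/28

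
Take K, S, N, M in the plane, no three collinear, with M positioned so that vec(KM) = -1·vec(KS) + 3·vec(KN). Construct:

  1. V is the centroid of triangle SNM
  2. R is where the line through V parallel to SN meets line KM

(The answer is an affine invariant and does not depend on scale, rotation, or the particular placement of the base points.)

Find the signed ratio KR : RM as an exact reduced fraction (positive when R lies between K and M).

KR:RM = 2

Assign K = (0, 0), S = (1, 0), N = (0, 1), M = (-1, 3) — the answer is frame-independent, so this choice is without loss of generality.
1. V is the centroid of triangle SNM ⇒ V = (0, 4/3)
2. R is where the line through V parallel to SN meets line KM ⇒ R = (-2/3, 2)
R = K + t·(M−K) with t = 2/3, so KR:RM = t:(1−t) = 2/3:1/3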